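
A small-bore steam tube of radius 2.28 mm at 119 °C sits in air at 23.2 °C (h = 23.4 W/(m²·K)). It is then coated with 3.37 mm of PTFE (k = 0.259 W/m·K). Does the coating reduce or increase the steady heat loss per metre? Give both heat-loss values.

increases: 32.1 → 54.4 W/m

Critical radius for a cylinder: r_cr = k/h = 0.0111 m = 1.11 cm.
Outer radius after coating: r₂ = 0.00228 + 0.00337 = 0.00565 m.
Since r₁ < r_cr and r₂ ≤ r_cr, the coating moves toward the maximum at r_cr — heat loss rises.
Bare: R = 1/(2πr₁h) = 2.983 m·K/W; Q = 95.8/2.983 = 32.1 W/m.
Coated: R = R_cond + R_conv = 1.761 m·K/W; Q = 95.8/1.761 = 54.4 W/m.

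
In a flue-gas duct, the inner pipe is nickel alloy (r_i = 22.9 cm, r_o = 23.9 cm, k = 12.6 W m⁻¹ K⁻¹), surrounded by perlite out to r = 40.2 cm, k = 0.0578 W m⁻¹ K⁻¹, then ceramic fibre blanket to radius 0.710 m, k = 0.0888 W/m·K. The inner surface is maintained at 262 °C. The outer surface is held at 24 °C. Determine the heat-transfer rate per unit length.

Q' = 97.1 W/m

Resistance network (inner→outer):
  R'_nickel alloy = ln(0.239/0.229)/(2πk) = 0.04274/(2π·12.6) = 5.399×10^-4 m·K/W
  R'_perlite = ln(0.402/0.239)/(2πk) = 0.5200/(2π·0.0578) = 1.432 m·K/W
  R'_ceramic fibre blanket = ln(0.710/0.402)/(2πk) = 0.5688/(2π·0.0888) = 1.019 m·K/W
ΣR = 5.399×10^-4 + 1.432 + 1.019 = 2.452 m·K/W
Q' = ΔT/ΣR = (262 °C − 24 °C)/2.452 = 97.1 W/m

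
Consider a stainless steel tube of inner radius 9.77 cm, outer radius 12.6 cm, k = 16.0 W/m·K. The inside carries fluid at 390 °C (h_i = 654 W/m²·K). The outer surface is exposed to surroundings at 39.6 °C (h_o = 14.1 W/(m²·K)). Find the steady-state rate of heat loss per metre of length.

Q' = 3.70 kW/m

Series thermal resistances, inner to outer:
  R'_conv,in = 1/(2πr h) = 1/(2π·0.0977·654) = 0.002491 m·K/W
  R'_stainless steel = ln(0.126/0.0977)/(2πk) = 0.2544/(2π·16.0) = 0.002530 m·K/W
  R'_conv,out = 1/(2πr h) = 1/(2π·0.126·14.1) = 0.08958 m·K/W
ΣR = 0.002491 + 0.002530 + 0.08958 = 0.09460 m·K/W
Q' = ΔT/ΣR = (390 °C − 39.6 °C)/0.09460 = 3700 W/m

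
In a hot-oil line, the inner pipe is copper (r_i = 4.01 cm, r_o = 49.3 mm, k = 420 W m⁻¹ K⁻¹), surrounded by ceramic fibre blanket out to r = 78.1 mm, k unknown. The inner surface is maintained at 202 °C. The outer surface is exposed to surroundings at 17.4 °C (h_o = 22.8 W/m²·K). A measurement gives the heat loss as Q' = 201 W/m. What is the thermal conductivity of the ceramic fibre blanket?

ΣR = ΔT/Q' = |202 − 17.4|/201 = 0.9184 m·K/W
Known resistances:
  R'_copper = ln(0.0493/0.0401)/(2πk) = 0.2065/(2π·420) = 7.827×10^-5 m·K/W
  R'_conv,out = 1/(2πr h) = 1/(2π·0.0781·22.8) = 0.08938 m·K/W
R_ceramic fibre blanket = ΣR − ΣR_known = 0.9184 − 0.08946 = 0.8289 m·K/W
ln(r₂/r₁)/(2πk) = 0.8289 ⇒ k = 0.4601/(2π·0.8289) = 0.0883 W/m·K

k = 0.0883 W/m·K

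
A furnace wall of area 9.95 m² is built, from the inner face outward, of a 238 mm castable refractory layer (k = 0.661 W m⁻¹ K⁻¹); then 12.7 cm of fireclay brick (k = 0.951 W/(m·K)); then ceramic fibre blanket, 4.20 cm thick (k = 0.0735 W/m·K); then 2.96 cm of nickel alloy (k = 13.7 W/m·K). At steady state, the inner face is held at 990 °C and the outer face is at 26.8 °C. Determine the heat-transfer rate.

Resistance network (inner→outer):
  R_castable refractory = L/(kA) = 0.238/(0.661·9.95) = 0.03619 K/W
  R_fireclay brick = L/(kA) = 0.127/(0.951·9.95) = 0.01342 K/W
  R_ceramic fibre blanket = L/(kA) = 0.0420/(0.0735·9.95) = 0.05743 K/W
  R_nickel alloy = L/(kA) = 0.0296/(13.7·9.95) = 2.171×10^-4 K/W
ΣR = 0.03619 + 0.01342 + 0.05743 + 2.171×10^-4 = 0.1073 K/W
Q = ΔT/ΣR = (990 °C − 26.8 °C)/0.1073 = 8980 W

Q = 8.98 kW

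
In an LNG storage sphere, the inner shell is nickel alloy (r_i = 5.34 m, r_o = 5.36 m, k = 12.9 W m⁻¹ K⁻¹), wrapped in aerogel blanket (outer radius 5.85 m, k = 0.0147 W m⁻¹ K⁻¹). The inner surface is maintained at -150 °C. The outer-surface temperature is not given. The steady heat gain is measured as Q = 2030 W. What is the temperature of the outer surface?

Series resistances:
  R_nickel alloy = (1/5.34 − 1/5.36)/(4πk) = 6.988×10^-4/(4π·12.9) = 4.310×10^-6 K/W
  R_aerogel blanket = (1/5.36 − 1/5.85)/(4πk) = 0.01563/(4π·0.0147) = 0.08460 K/W
ΣR = 0.08460 K/W
ΔT = Q·ΣR = 2030 × 0.08460 = 171.7 K
Heat flows inward, so T_out = T_in + ΔT = -150 + 171.7 = 21.7 °C

T_out = 21.7 °C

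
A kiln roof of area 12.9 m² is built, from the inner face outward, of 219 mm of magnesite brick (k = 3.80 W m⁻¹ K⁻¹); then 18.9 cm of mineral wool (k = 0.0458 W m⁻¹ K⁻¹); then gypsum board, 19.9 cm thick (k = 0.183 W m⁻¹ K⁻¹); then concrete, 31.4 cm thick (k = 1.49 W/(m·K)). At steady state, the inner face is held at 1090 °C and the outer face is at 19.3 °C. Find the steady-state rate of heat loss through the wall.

Q = 2520 W

Treat each layer as a resistance in series:
  R_magnesite brick = L/(kA) = 0.219/(3.80·12.9) = 0.004468 K/W
  R_mineral wool = L/(kA) = 0.189/(0.0458·12.9) = 0.3199 K/W
  R_gypsum board = L/(kA) = 0.199/(0.183·12.9) = 0.08430 K/W
  R_concrete = L/(kA) = 0.314/(1.49·12.9) = 0.01634 K/W
ΣR = 0.004468 + 0.3199 + 0.08430 + 0.01634 = 0.4250 K/W
Q = ΔT/ΣR = (1090 °C − 19.3 °C)/0.4250 = 2520 W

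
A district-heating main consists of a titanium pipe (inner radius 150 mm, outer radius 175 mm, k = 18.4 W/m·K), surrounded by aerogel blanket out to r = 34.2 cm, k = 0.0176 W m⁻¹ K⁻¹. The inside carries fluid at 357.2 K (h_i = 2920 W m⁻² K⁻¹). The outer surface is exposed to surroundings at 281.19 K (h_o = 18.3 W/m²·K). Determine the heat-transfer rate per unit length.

Q' = 12.5 W/m

Treat each layer as a resistance in series:
  R'_conv,in = 1/(2πr h) = 1/(2π·0.150·2920) = 3.634×10^-4 m·K/W
  R'_titanium = ln(0.175/0.150)/(2πk) = 0.1542/(2π·18.4) = 0.001333 m·K/W
  R'_aerogel blanket = ln(0.342/0.175)/(2πk) = 0.6700/(2π·0.0176) = 6.059 m·K/W
  R'_conv,out = 1/(2πr h) = 1/(2π·0.342·18.3) = 0.02543 m·K/W
ΣR = 3.634×10^-4 + 0.001333 + 6.059 + 0.02543 = 6.086 m·K/W
Q' = ΔT/ΣR = (357.2 K − 281.19 K)/6.086 = 12.5 W/m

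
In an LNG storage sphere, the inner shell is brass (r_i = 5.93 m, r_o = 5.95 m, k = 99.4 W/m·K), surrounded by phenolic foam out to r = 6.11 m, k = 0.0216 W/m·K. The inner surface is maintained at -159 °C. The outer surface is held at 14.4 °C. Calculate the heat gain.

Q = 10700 W

Series thermal resistances, inner to outer:
  R_brass = (1/5.93 − 1/5.95)/(4πk) = 5.668×10^-4/(4π·99.4) = 4.538×10^-7 K/W
  R_phenolic foam = (1/5.95 − 1/6.11)/(4πk) = 0.004401/(4π·0.0216) = 0.01621 K/W
ΣR = 4.538×10^-7 + 0.01621 = 0.01621 K/W
Q = ΔT/ΣR = (-159 °C − 14.4 °C)/0.01621 = -10700 W
(Negative Q ⇒ heat flows inward; heat gain = 10700 W.)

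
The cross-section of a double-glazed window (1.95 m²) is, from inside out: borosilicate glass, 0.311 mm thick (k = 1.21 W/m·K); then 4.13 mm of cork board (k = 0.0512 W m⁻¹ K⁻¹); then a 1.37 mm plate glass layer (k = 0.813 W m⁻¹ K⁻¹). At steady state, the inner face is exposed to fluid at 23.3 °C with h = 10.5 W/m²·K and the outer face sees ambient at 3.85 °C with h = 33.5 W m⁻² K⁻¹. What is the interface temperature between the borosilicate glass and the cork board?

T = 14.4 °C

Resistance network (inner→outer):
  R_conv,in = 1/(hA) = 1/(10.5·1.95) = 0.04884 K/W
  R_borosilicate glass = L/(kA) = 3.11×10^-4/(1.21·1.95) = 1.318×10^-4 K/W
  R_cork board = L/(kA) = 0.00413/(0.0512·1.95) = 0.04137 K/W
  R_plate glass = L/(kA) = 0.00137/(0.813·1.95) = 8.642×10^-4 K/W
  R_conv,out = 1/(hA) = 1/(33.5·1.95) = 0.01531 K/W
ΣR = 0.04884 + 1.318×10^-4 + 0.04137 + 8.642×10^-4 + 0.01531 = 0.1065 K/W
Q = ΔT/ΣR = (23.3 °C − 3.85 °C)/0.1065 = 182.6 W
From the inner boundary to the borosilicate glass/cork board interface, ΣR_partial = 0.04897 K/W.
T_interface = T_in − Q·ΣR_partial = 23.3 °C − (182.6)(0.04897) = 14.4 °C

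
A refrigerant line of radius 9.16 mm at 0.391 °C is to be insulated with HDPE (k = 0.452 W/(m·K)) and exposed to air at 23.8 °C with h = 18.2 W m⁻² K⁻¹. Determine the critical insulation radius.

For a cylinder, r_cr = k_ins/h = 0.452/18.2 = 0.0248 m = 2.48 cm

r_cr = 2.48 cm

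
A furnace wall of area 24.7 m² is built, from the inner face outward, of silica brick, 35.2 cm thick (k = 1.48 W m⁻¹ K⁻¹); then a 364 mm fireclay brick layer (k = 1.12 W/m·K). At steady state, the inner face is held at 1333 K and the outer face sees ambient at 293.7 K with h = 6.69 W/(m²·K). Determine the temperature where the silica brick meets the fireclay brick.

Series thermal resistances, inner to outer:
  R_silica brick = L/(kA) = 0.352/(1.48·24.7) = 0.009629 K/W
  R_fireclay brick = L/(kA) = 0.364/(1.12·24.7) = 0.01316 K/W
  R_conv,out = 1/(hA) = 1/(6.69·24.7) = 0.006052 K/W
ΣR = 0.009629 + 0.01316 + 0.006052 = 0.02884 K/W
Q = ΔT/ΣR = (1333 K − 293.7 K)/0.02884 = 36040 W
From the inner boundary to the silica brick/fireclay brick interface, ΣR_partial = 0.009629 K/W.
T_interface = T_in − Q·ΣR_partial = 1333 K − (36040)(0.009629) = 986 K

T = 986 K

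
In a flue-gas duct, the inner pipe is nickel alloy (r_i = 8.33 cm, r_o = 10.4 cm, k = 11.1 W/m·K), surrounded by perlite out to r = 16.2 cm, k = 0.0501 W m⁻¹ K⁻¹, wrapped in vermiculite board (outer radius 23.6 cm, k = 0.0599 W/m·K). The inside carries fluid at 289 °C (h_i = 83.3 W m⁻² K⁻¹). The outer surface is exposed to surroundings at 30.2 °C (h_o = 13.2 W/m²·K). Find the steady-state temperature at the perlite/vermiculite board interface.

Resistance network (inner→outer):
  R'_conv,in = 1/(2πr h) = 1/(2π·0.0833·83.3) = 0.02294 m·K/W
  R'_nickel alloy = ln(0.104/0.0833)/(2πk) = 0.2219/(2π·11.1) = 0.003182 m·K/W
  R'_perlite = ln(0.162/0.104)/(2πk) = 0.4432/(2π·0.0501) = 1.408 m·K/W
  R'_vermiculite board = ln(0.236/0.162)/(2πk) = 0.3762/(2π·0.0599) = 0.9997 m·K/W
  R'_conv,out = 1/(2πr h) = 1/(2π·0.236·13.2) = 0.05109 m·K/W
ΣR = 0.02294 + 0.003182 + 1.408 + 0.9997 + 0.05109 = 2.485 m·K/W
Q' = ΔT/ΣR = (289 °C − 30.2 °C)/2.485 = 104.1 W/m
From the inner boundary to the perlite/vermiculite board interface, ΣR_partial = 1.434 m·K/W.
T_interface = T_in − Q'·ΣR_partial = 289 °C − (104.1)(1.434) = 140 °C

T = 140 °C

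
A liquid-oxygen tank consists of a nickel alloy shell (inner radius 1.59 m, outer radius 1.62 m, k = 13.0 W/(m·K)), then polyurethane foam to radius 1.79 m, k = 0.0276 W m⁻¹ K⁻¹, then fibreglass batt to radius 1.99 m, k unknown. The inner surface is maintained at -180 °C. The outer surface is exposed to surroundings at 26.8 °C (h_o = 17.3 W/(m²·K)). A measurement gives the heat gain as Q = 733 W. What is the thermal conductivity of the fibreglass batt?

k = 0.0399 W/m·K

ΣR = ΔT/Q = |-180 − 26.8|/733 = 0.2821 K/W
Known resistances:
  R_nickel alloy = (1/1.59 − 1/1.62)/(4πk) = 0.01165/(4π·13.0) = 7.129×10^-5 K/W
  R_polyurethane foam = (1/1.62 − 1/1.79)/(4πk) = 0.05862/(4π·0.0276) = 0.1690 K/W
  R_conv,out = 1/(4πr²h) = 1/(4π·1.99²·17.3) = 0.001162 K/W
R_fibreglass batt = ΣR − ΣR_known = 0.2821 − 0.1702 = 0.1119 K/W
(1/r₁−1/r₂)/(4πk) = 0.1119 ⇒ k = 0.05615/(4π·0.1119) = 0.0399 W/m·K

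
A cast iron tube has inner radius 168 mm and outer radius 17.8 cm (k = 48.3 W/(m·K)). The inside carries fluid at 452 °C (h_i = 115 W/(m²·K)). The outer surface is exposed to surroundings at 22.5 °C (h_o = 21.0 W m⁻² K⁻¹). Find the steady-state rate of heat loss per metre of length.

Q' = 8420 W/m

Treat each layer as a resistance in series:
  R'_conv,in = 1/(2πr h) = 1/(2π·0.168·115) = 0.008238 m·K/W
  R'_cast iron = ln(0.178/0.168)/(2πk) = 0.05782/(2π·48.3) = 1.905×10^-4 m·K/W
  R'_conv,out = 1/(2πr h) = 1/(2π·0.178·21.0) = 0.04258 m·K/W
ΣR = 0.008238 + 1.905×10^-4 + 0.04258 = 0.05101 m·K/W
Q' = ΔT/ΣR = (452 °C − 22.5 °C)/0.05101 = 8420 W/m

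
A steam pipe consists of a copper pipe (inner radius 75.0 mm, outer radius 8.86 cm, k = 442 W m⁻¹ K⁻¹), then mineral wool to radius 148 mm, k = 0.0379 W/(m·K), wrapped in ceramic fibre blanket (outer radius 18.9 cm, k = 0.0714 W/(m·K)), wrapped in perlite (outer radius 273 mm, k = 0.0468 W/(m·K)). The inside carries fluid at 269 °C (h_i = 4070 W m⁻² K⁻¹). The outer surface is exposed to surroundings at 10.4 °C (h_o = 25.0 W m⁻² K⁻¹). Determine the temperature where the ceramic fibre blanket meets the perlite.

T = 93.3 °C

Resistance network (inner→outer):
  R'_conv,in = 1/(2πr h) = 1/(2π·0.0750·4070) = 5.214×10^-4 m·K/W
  R'_copper = ln(0.0886/0.0750)/(2πk) = 0.1666/(2π·442) = 6.000×10^-5 m·K/W
  R'_mineral wool = ln(0.148/0.0886)/(2πk) = 0.5131/(2π·0.0379) = 2.155 m·K/W
  R'_ceramic fibre blanket = ln(0.189/0.148)/(2πk) = 0.2445/(2π·0.0714) = 0.5451 m·K/W
  R'_perlite = ln(0.273/0.189)/(2πk) = 0.3677/(2π·0.0468) = 1.251 m·K/W
  R'_conv,out = 1/(2πr h) = 1/(2π·0.273·25.0) = 0.02332 m·K/W
ΣR = 5.214×10^-4 + 6.000×10^-5 + 2.155 + 0.5451 + 1.251 + 0.02332 = 3.975 m·K/W
Q' = ΔT/ΣR = (269 °C − 10.4 °C)/3.975 = 65.06 W/m
From the inner boundary to the ceramic fibre blanket/perlite interface, ΣR_partial = 2.701 m·K/W.
T_interface = T_in − Q'·ΣR_partial = 269 °C − (65.06)(2.701) = 93.3 °C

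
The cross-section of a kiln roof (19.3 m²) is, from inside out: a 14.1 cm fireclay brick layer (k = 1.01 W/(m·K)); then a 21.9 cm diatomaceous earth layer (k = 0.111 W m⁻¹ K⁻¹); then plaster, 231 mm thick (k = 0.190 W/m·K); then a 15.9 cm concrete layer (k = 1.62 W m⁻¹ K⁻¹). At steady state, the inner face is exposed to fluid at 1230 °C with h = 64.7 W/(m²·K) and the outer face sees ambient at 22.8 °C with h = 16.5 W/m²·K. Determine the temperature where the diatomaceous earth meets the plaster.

Series thermal resistances, inner to outer:
  R_conv,in = 1/(hA) = 1/(64.7·19.3) = 8.008×10^-4 K/W
  R_fireclay brick = L/(kA) = 0.141/(1.01·19.3) = 0.007233 K/W
  R_diatomaceous earth = L/(kA) = 0.219/(0.111·19.3) = 0.1022 K/W
  R_plaster = L/(kA) = 0.231/(0.190·19.3) = 0.06299 K/W
  R_concrete = L/(kA) = 0.159/(1.62·19.3) = 0.005085 K/W
  R_conv,out = 1/(hA) = 1/(16.5·19.3) = 0.003140 K/W
ΣR = 8.008×10^-4 + 0.007233 + 0.1022 + 0.06299 + 0.005085 + 0.003140 = 0.1814 K/W
Q = ΔT/ΣR = (1230 °C − 22.8 °C)/0.1814 = 6655 W
From the inner boundary to the diatomaceous earth/plaster interface, ΣR_partial = 0.1102 K/W.
T_interface = T_in − Q·ΣR_partial = 1230 °C − (6655)(0.1102) = 497 °C

T = 497 °C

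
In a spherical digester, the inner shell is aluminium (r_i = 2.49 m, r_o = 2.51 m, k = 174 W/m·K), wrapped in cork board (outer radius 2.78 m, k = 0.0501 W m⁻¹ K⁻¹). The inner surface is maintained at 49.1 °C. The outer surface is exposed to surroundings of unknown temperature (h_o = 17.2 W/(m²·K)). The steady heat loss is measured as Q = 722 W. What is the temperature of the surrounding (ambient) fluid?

Series resistances:
  R_aluminium = (1/2.49 − 1/2.51)/(4πk) = 0.003200/(4π·174) = 1.464×10^-6 K/W
  R_cork board = (1/2.51 − 1/2.78)/(4πk) = 0.03869/(4π·0.0501) = 0.06146 K/W
  R_conv,out = 1/(4πr²h) = 1/(4π·2.78²·17.2) = 5.986×10^-4 K/W
ΣR = 0.06206 K/W
ΔT = Q·ΣR = 722 × 0.06206 = 44.81 K
Heat flows outward, so T_out = T_in − ΔT = 49.1 − 44.81 = 4.29 °C

T_out = 4.29 °C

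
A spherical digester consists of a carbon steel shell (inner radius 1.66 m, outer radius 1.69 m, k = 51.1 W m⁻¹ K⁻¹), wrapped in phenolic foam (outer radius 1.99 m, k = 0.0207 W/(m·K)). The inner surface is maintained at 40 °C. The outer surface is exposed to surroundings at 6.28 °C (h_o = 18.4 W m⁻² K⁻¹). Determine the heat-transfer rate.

Series thermal resistances, inner to outer:
  R_carbon steel = (1/1.66 − 1/1.69)/(4πk) = 0.01069/(4π·51.1) = 1.665×10^-5 K/W
  R_phenolic foam = (1/1.69 − 1/1.99)/(4πk) = 0.08920/(4π·0.0207) = 0.3429 K/W
  R_conv,out = 1/(4πr²h) = 1/(4π·1.99²·18.4) = 0.001092 K/W
ΣR = 1.665×10^-5 + 0.3429 + 0.001092 = 0.3440 K/W
Q = ΔT/ΣR = (40 °C − 6.28 °C)/0.3440 = 98.0 W

Q = 98.0 W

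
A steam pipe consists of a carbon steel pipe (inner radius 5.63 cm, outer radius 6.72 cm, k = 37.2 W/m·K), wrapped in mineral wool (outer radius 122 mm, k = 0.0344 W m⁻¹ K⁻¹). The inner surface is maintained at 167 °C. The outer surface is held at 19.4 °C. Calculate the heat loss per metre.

Treat each layer as a resistance in series:
  R'_carbon steel = ln(0.0672/0.0563)/(2πk) = 0.1770/(2π·37.2) = 7.572×10^-4 m·K/W
  R'_mineral wool = ln(0.122/0.0672)/(2πk) = 0.5963/(2π·0.0344) = 2.759 m·K/W
ΣR = 7.572×10^-4 + 2.759 = 2.760 m·K/W
Q' = ΔT/ΣR = (167 °C − 19.4 °C)/2.760 = 53.5 W/m

Q' = 53.5 W/m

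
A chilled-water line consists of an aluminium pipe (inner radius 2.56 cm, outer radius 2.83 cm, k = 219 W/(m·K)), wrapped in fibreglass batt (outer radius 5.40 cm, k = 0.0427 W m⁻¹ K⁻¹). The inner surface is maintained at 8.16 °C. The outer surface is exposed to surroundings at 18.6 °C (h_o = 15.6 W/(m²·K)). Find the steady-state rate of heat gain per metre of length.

Q' = 4.02 W/m

Resistance network (inner→outer):
  R'_aluminium = ln(0.0283/0.0256)/(2πk) = 0.1003/(2π·219) = 7.287×10^-5 m·K/W
  R'_fibreglass batt = ln(0.0540/0.0283)/(2πk) = 0.6461/(2π·0.0427) = 2.408 m·K/W
  R'_conv,out = 1/(2πr h) = 1/(2π·0.0540·15.6) = 0.1889 m·K/W
ΣR = 7.287×10^-5 + 2.408 + 0.1889 = 2.597 m·K/W
Q' = ΔT/ΣR = (8.16 °C − 18.6 °C)/2.597 = -4.02 W/m
(Negative Q' ⇒ heat flows inward; heat gain = 4.02 W/m.)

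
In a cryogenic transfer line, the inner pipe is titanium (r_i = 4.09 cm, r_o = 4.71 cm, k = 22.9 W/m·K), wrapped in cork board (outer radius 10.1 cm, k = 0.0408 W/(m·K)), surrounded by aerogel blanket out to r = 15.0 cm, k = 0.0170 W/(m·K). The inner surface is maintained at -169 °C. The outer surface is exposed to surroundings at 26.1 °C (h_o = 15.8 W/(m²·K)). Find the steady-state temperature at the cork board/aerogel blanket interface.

T = -82.9 °C

Series thermal resistances, inner to outer:
  R'_titanium = ln(0.0471/0.0409)/(2πk) = 0.1411/(2π·22.9) = 9.809×10^-4 m·K/W
  R'_cork board = ln(0.101/0.0471)/(2πk) = 0.7628/(2π·0.0408) = 2.976 m·K/W
  R'_aerogel blanket = ln(0.150/0.101)/(2πk) = 0.3955/(2π·0.0170) = 3.703 m·K/W
  R'_conv,out = 1/(2πr h) = 1/(2π·0.150·15.8) = 0.06715 m·K/W
ΣR = 9.809×10^-4 + 2.976 + 3.703 + 0.06715 = 6.747 m·K/W
Q' = ΔT/ΣR = (-169 °C − 26.1 °C)/6.747 = -28.92 W/m
From the inner boundary to the cork board/aerogel blanket interface, ΣR_partial = 2.977 m·K/W.
T_interface = T_in − Q'·ΣR_partial = -169 °C − (-28.92)(2.977) = -82.9 °C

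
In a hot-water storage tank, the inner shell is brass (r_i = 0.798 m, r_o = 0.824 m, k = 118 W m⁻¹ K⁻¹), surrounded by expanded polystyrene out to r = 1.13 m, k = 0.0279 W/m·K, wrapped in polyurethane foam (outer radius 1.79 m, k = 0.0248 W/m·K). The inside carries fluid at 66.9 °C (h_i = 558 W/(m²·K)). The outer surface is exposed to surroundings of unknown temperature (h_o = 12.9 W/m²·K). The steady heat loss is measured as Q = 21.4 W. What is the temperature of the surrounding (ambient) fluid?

Series resistances:
  R_conv,in = 1/(4πr²h) = 1/(4π·0.798²·558) = 2.239×10^-4 K/W
  R_brass = (1/0.798 − 1/0.824)/(4πk) = 0.03954/(4π·118) = 2.667×10^-5 K/W
  R_expanded polystyrene = (1/0.824 − 1/1.13)/(4πk) = 0.3286/(4π·0.0279) = 0.9373 K/W
  R_polyurethane foam = (1/1.13 − 1/1.79)/(4πk) = 0.3263/(4π·0.0248) = 1.047 K/W
  R_conv,out = 1/(4πr²h) = 1/(4π·1.79²·12.9) = 0.001925 K/W
ΣR = 1.987 K/W
ΔT = Q·ΣR = 21.4 × 1.987 = 42.52 K
Heat flows outward, so T_out = T_in − ΔT = 66.9 − 42.52 = 24.4 °C

T_out = 24.4 °C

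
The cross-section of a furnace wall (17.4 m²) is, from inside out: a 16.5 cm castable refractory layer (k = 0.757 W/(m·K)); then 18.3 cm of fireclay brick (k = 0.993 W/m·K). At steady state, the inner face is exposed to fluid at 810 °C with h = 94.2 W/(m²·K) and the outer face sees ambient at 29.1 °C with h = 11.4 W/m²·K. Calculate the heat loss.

Resistance network (inner→outer):
  R_conv,in = 1/(hA) = 1/(94.2·17.4) = 6.101×10^-4 K/W
  R_castable refractory = L/(kA) = 0.165/(0.757·17.4) = 0.01253 K/W
  R_fireclay brick = L/(kA) = 0.183/(0.993·17.4) = 0.01059 K/W
  R_conv,out = 1/(hA) = 1/(11.4·17.4) = 0.005041 K/W
ΣR = 6.101×10^-4 + 0.01253 + 0.01059 + 0.005041 = 0.02877 K/W
Q = ΔT/ΣR = (810 °C − 29.1 °C)/0.02877 = 27100 W

Q = 27.1 kW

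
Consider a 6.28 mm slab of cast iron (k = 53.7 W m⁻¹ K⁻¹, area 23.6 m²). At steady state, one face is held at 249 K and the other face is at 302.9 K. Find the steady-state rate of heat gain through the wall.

Q = kA·ΔT/L = 53.7 × 23.6 × |249 K − 302.9 K| / 0.00628 = 1.09×10^7 W

Q = 1.09×10^7 W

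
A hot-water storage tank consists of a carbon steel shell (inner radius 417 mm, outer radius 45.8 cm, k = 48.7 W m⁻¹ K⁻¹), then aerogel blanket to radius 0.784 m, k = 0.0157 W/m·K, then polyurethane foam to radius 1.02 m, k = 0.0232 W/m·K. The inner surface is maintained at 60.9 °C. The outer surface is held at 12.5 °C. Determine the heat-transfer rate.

Resistance network (inner→outer):
  R_carbon steel = (1/0.417 − 1/0.458)/(4πk) = 0.2147/(4π·48.7) = 3.508×10^-4 K/W
  R_aerogel blanket = (1/0.458 − 1/0.784)/(4πk) = 0.9079/(4π·0.0157) = 4.602 K/W
  R_polyurethane foam = (1/0.784 − 1/1.02)/(4πk) = 0.2951/(4π·0.0232) = 1.012 K/W
ΣR = 3.508×10^-4 + 4.602 + 1.012 = 5.614 K/W
Q = ΔT/ΣR = (60.9 °C − 12.5 °C)/5.614 = 8.62 W

Q = 8.62 W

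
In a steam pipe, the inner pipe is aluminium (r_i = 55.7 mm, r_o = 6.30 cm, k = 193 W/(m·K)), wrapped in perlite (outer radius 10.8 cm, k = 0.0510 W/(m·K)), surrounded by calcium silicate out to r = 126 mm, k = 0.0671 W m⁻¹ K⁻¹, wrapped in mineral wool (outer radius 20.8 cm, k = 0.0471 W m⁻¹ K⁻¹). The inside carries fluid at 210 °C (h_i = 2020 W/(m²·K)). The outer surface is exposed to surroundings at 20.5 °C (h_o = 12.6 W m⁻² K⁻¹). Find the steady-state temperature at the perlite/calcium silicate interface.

T = 126 °C

Series thermal resistances, inner to outer:
  R'_conv,in = 1/(2πr h) = 1/(2π·0.0557·2020) = 0.001415 m·K/W
  R'_aluminium = ln(0.0630/0.0557)/(2πk) = 0.1232/(2π·193) = 1.016×10^-4 m·K/W
  R'_perlite = ln(0.108/0.0630)/(2πk) = 0.5390/(2π·0.0510) = 1.682 m·K/W
  R'_calcium silicate = ln(0.126/0.108)/(2πk) = 0.1542/(2π·0.0671) = 0.3656 m·K/W
  R'_mineral wool = ln(0.208/0.126)/(2πk) = 0.5013/(2π·0.0471) = 1.694 m·K/W
  R'_conv,out = 1/(2πr h) = 1/(2π·0.208·12.6) = 0.06073 m·K/W
ΣR = 0.001415 + 1.016×10^-4 + 1.682 + 0.3656 + 1.694 + 0.06073 = 3.804 m·K/W
Q' = ΔT/ΣR = (210 °C − 20.5 °C)/3.804 = 49.82 W/m
From the inner boundary to the perlite/calcium silicate interface, ΣR_partial = 1.684 m·K/W.
T_interface = T_in − Q'·ΣR_partial = 210 °C − (49.82)(1.684) = 126 °C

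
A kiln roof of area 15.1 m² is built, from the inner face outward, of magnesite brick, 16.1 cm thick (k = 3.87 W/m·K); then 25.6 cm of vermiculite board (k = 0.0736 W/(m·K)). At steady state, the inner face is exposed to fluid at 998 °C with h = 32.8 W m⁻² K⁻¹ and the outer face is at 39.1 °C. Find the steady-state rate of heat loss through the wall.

Series thermal resistances, inner to outer:
  R_conv,in = 1/(hA) = 1/(32.8·15.1) = 0.002019 K/W
  R_magnesite brick = L/(kA) = 0.161/(3.87·15.1) = 0.002755 K/W
  R_vermiculite board = L/(kA) = 0.256/(0.0736·15.1) = 0.2303 K/W
ΣR = 0.002019 + 0.002755 + 0.2303 = 0.2351 K/W
Q = ΔT/ΣR = (998 °C − 39.1 °C)/0.2351 = 4080 W

Q = 4.08 kW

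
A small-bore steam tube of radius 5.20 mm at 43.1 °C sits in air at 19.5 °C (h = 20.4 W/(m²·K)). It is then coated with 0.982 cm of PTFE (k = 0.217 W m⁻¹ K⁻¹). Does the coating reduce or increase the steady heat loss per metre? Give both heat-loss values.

increases: 15.7 → 18.2 W/m

Critical radius for a cylinder: r_cr = k/h = 0.0106 m = 1.06 cm.
Outer radius after coating: r₂ = 0.00520 + 0.00982 = 0.01502 m.
r₁ < r_cr < r₂: heat loss rises to a maximum at r_cr then falls. Whether the coating helps depends on whether Q(r₂) has dropped back below Q(r₁).
Bare: R = 1/(2πr₁h) = 1.500 m·K/W; Q = 23.6/1.500 = 15.7 W/m.
Coated: R = R_cond + R_conv = 1.297 m·K/W; Q = 23.6/1.297 = 18.2 W/m.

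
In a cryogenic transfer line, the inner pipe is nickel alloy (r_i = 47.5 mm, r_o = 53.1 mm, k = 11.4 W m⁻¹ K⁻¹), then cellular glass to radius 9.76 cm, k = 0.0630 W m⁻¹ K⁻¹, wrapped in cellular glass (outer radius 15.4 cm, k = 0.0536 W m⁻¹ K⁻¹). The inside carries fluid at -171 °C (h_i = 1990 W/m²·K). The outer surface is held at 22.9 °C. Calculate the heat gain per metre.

Q' = 67.0 W/m

Treat each layer as a resistance in series:
  R'_conv,in = 1/(2πr h) = 1/(2π·0.0475·1990) = 0.001684 m·K/W
  R'_nickel alloy = ln(0.0531/0.0475)/(2πk) = 0.1114/(2π·11.4) = 0.001556 m·K/W
  R'_cellular glass = ln(0.0976/0.0531)/(2πk) = 0.6087/(2π·0.0630) = 1.538 m·K/W
  R'_cellular glass = ln(0.154/0.0976)/(2πk) = 0.4561/(2π·0.0536) = 1.354 m·K/W
ΣR = 0.001684 + 0.001556 + 1.538 + 1.354 = 2.895 m·K/W
Q' = ΔT/ΣR = (-171 °C − 22.9 °C)/2.895 = -67.0 W/m
(Negative Q' ⇒ heat flows inward; heat gain = 67.0 W/m.)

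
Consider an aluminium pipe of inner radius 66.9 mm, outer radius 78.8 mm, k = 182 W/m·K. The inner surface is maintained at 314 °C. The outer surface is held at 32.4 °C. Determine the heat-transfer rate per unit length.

Q' = 2πk·ΔT/ln(r₂/r₁) = 2π × 182 × 281.6 / ln(0.0788/0.0669) = 1.97×10^6 W/m

Q' = 1970 kW/m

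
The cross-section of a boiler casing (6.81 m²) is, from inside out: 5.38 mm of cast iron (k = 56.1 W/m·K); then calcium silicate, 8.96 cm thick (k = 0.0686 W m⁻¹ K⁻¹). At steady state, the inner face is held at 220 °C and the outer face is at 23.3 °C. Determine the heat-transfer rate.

Series thermal resistances, inner to outer:
  R_cast iron = L/(kA) = 0.00538/(56.1·6.81) = 1.408×10^-5 K/W
  R_calcium silicate = L/(kA) = 0.0896/(0.0686·6.81) = 0.1918 K/W
ΣR = 1.408×10^-5 + 0.1918 = 0.1918 K/W
Q = ΔT/ΣR = (220 °C − 23.3 °C)/0.1918 = 1030 W

Q = 1030 W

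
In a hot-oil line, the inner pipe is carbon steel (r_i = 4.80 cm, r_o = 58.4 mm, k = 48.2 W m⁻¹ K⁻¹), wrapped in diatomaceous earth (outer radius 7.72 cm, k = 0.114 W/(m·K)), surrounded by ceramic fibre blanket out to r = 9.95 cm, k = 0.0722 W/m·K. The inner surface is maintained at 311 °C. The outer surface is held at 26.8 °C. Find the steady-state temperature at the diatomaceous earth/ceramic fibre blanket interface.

T = 194 °C

Treat each layer as a resistance in series:
  R'_carbon steel = ln(0.0584/0.0480)/(2πk) = 0.1961/(2π·48.2) = 6.476×10^-4 m·K/W
  R'_diatomaceous earth = ln(0.0772/0.0584)/(2πk) = 0.2791/(2π·0.114) = 0.3896 m·K/W
  R'_ceramic fibre blanket = ln(0.0995/0.0772)/(2πk) = 0.2538/(2π·0.0722) = 0.5594 m·K/W
ΣR = 6.476×10^-4 + 0.3896 + 0.5594 = 0.9496 m·K/W
Q' = ΔT/ΣR = (311 °C − 26.8 °C)/0.9496 = 299.3 W/m
From the inner boundary to the diatomaceous earth/ceramic fibre blanket interface, ΣR_partial = 0.3902 m·K/W.
T_interface = T_in − Q'·ΣR_partial = 311 °C − (299.3)(0.3902) = 194 °C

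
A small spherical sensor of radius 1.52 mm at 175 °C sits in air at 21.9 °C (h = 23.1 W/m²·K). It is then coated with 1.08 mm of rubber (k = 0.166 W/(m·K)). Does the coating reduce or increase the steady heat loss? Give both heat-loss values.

Critical radius for a sphere: r_cr = 2k/h = 0.0144 m = 1.44 cm.
Outer radius after coating: r₂ = 0.00152 + 0.00108 = 0.00260 m.
Since r₁ < r_cr and r₂ ≤ r_cr, the coating moves toward the maximum at r_cr — heat loss rises.
Bare: R = 1/(4πr₁²h) = 1491 K/W; Q = 153.1/1491 = 0.103 W.
Coated: R = R_cond + R_conv = 640.6 K/W; Q = 153.1/640.6 = 0.239 W.

increases: 0.103 → 0.239 W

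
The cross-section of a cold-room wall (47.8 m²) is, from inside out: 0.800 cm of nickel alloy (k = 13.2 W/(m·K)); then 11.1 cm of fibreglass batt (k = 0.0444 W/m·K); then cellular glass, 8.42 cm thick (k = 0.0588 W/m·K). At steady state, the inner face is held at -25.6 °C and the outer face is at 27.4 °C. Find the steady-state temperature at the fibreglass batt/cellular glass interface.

T = 8.10 °C

Series thermal resistances, inner to outer:
  R_nickel alloy = L/(kA) = 0.00800/(13.2·47.8) = 1.268×10^-5 K/W
  R_fibreglass batt = L/(kA) = 0.111/(0.0444·47.8) = 0.05230 K/W
  R_cellular glass = L/(kA) = 0.0842/(0.0588·47.8) = 0.02996 K/W
ΣR = 1.268×10^-5 + 0.05230 + 0.02996 = 0.08227 K/W
Q = ΔT/ΣR = (-25.6 °C − 27.4 °C)/0.08227 = -644.2 W
From the inner boundary to the fibreglass batt/cellular glass interface, ΣR_partial = 0.05231 K/W.
T_interface = T_in − Q·ΣR_partial = -25.6 °C − (-644.2)(0.05231) = 8.10 °C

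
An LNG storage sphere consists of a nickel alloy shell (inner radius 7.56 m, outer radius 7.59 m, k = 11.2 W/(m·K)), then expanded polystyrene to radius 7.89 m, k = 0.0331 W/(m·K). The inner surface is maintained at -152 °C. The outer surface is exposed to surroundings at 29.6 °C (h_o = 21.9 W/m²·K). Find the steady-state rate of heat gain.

Q = 15.0 kW

Resistance network (inner→outer):
  R_nickel alloy = (1/7.56 − 1/7.59)/(4πk) = 5.228×10^-4/(4π·11.2) = 3.715×10^-6 K/W
  R_expanded polystyrene = (1/7.59 − 1/7.89)/(4πk) = 0.005010/(4π·0.0331) = 0.01204 K/W
  R_conv,out = 1/(4πr²h) = 1/(4π·7.89²·21.9) = 5.837×10^-5 K/W
ΣR = 3.715×10^-6 + 0.01204 + 5.837×10^-5 = 0.01210 K/W
Q = ΔT/ΣR = (-152 °C − 29.6 °C)/0.01210 = -15000 W
(Negative Q ⇒ heat flows inward; heat gain = 15000 W.)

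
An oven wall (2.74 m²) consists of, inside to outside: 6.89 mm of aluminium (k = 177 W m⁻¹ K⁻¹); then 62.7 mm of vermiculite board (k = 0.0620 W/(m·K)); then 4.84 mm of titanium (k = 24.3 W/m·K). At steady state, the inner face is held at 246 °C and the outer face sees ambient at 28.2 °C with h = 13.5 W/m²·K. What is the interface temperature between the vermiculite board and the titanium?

Resistance network (inner→outer):
  R_aluminium = L/(kA) = 0.00689/(177·2.74) = 1.421×10^-5 K/W
  R_vermiculite board = L/(kA) = 0.0627/(0.0620·2.74) = 0.3691 K/W
  R_titanium = L/(kA) = 0.00484/(24.3·2.74) = 7.269×10^-5 K/W
  R_conv,out = 1/(hA) = 1/(13.5·2.74) = 0.02703 K/W
ΣR = 1.421×10^-5 + 0.3691 + 7.269×10^-5 + 0.02703 = 0.3962 K/W
Q = ΔT/ΣR = (246 °C − 28.2 °C)/0.3962 = 549.7 W
From the inner boundary to the vermiculite board/titanium interface, ΣR_partial = 0.3691 K/W.
T_interface = T_in − Q·ΣR_partial = 246 °C − (549.7)(0.3691) = 43.1 °C

T = 43.1 °C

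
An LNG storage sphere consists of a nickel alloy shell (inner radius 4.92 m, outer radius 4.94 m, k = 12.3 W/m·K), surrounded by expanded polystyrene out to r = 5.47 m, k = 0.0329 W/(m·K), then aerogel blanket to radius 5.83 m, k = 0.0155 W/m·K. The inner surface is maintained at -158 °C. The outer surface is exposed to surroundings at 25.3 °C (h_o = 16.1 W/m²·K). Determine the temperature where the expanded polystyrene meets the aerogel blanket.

T = -75.6 °C

Treat each layer as a resistance in series:
  R_nickel alloy = (1/4.92 − 1/4.94)/(4πk) = 8.229×10^-4/(4π·12.3) = 5.324×10^-6 K/W
  R_expanded polystyrene = (1/4.94 − 1/5.47)/(4πk) = 0.01961/(4π·0.0329) = 0.04744 K/W
  R_aerogel blanket = (1/5.47 − 1/5.83)/(4πk) = 0.01129/(4π·0.0155) = 0.05796 K/W
  R_conv,out = 1/(4πr²h) = 1/(4π·5.83²·16.1) = 1.454×10^-4 K/W
ΣR = 5.324×10^-6 + 0.04744 + 0.05796 + 1.454×10^-4 = 0.1056 K/W
Q = ΔT/ΣR = (-158 °C − 25.3 °C)/0.1056 = -1736 W
From the inner boundary to the expanded polystyrene/aerogel blanket interface, ΣR_partial = 0.04745 K/W.
T_interface = T_in − Q·ΣR_partial = -158 °C − (-1736)(0.04745) = -75.6 °C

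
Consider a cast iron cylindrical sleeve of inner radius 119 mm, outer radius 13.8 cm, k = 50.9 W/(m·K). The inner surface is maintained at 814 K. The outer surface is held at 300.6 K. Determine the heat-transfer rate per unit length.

Q' = 2πk·ΔT/ln(r₂/r₁) = 2π × 50.9 × 513.4 / ln(0.138/0.119) = 1.11×10^6 W/m

Q' = 1.11×10^6 W/m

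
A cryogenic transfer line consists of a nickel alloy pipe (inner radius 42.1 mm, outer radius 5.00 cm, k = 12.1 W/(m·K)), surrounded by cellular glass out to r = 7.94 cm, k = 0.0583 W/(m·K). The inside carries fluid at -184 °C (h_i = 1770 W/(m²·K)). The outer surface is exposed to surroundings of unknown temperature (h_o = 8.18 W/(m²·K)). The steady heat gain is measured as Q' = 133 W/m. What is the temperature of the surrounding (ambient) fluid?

T_out = 17.1 °C

Sum the resistances:
  R'_conv,in = 1/(2πr h) = 1/(2π·0.0421·1770) = 0.002136 m·K/W
  R'_nickel alloy = ln(0.0500/0.0421)/(2πk) = 0.1720/(2π·12.1) = 0.002262 m·K/W
  R'_cellular glass = ln(0.0794/0.0500)/(2πk) = 0.4625/(2π·0.0583) = 1.263 m·K/W
  R'_conv,out = 1/(2πr h) = 1/(2π·0.0794·8.18) = 0.2450 m·K/W
ΣR = 1.512 m·K/W
ΔT = Q'·ΣR = 133 × 1.512 = 201.1 K
Heat flows inward, so T_out = T_in + ΔT = -184 + 201.1 = 17.1 °C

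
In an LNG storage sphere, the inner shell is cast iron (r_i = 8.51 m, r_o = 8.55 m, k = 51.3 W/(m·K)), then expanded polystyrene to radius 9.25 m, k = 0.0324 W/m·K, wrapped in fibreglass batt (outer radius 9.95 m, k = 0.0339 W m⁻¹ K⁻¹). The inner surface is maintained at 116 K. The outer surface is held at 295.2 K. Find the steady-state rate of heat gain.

Q = 4.53 kW

Treat each layer as a resistance in series:
  R_cast iron = (1/8.51 − 1/8.55)/(4πk) = 5.497×10^-4/(4π·51.3) = 8.528×10^-7 K/W
  R_expanded polystyrene = (1/8.55 − 1/9.25)/(4πk) = 0.008851/(4π·0.0324) = 0.02174 K/W
  R_fibreglass batt = (1/9.25 − 1/9.95)/(4πk) = 0.007606/(4π·0.0339) = 0.01785 K/W
ΣR = 8.528×10^-7 + 0.02174 + 0.01785 = 0.03959 K/W
Q = ΔT/ΣR = (116 K − 295.2 K)/0.03959 = -4530 W
(Negative Q ⇒ heat flows inward; heat gain = 4530 W.)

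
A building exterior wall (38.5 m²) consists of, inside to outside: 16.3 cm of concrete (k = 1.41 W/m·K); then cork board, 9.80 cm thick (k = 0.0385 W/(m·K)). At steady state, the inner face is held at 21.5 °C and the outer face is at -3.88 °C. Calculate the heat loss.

Q = 367 W

Resistance network (inner→outer):
  R_concrete = L/(kA) = 0.163/(1.41·38.5) = 0.003003 K/W
  R_cork board = L/(kA) = 0.0980/(0.0385·38.5) = 0.06612 K/W
ΣR = 0.003003 + 0.06612 = 0.06912 K/W
Q = ΔT/ΣR = (21.5 °C − -3.88 °C)/0.06912 = 367 W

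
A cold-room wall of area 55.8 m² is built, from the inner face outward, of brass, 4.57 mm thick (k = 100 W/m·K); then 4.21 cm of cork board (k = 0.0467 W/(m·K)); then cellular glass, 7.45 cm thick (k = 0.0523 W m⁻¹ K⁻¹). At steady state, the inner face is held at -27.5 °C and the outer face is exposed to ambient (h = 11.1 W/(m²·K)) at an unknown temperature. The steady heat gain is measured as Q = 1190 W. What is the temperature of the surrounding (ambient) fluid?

Sum the resistances:
  R_brass = L/(kA) = 0.00457/(100·55.8) = 8.190×10^-7 K/W
  R_cork board = L/(kA) = 0.0421/(0.0467·55.8) = 0.01616 K/W
  R_cellular glass = L/(kA) = 0.0745/(0.0523·55.8) = 0.02553 K/W
  R_conv,out = 1/(hA) = 1/(11.1·55.8) = 0.001615 K/W
ΣR = 0.04330 K/W
ΔT = Q·ΣR = 1190 × 0.04330 = 51.53 K
Heat flows inward, so T_out = T_in + ΔT = -27.5 + 51.53 = 24.0 °C

T_out = 24.0 °C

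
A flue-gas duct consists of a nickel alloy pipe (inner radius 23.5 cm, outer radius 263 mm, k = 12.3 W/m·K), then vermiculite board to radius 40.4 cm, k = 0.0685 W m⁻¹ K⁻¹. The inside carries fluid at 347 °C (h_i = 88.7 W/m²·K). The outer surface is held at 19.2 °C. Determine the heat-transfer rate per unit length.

Treat each layer as a resistance in series:
  R'_conv,in = 1/(2πr h) = 1/(2π·0.235·88.7) = 0.007635 m·K/W
  R'_nickel alloy = ln(0.263/0.235)/(2πk) = 0.1126/(2π·12.3) = 0.001457 m·K/W
  R'_vermiculite board = ln(0.404/0.263)/(2πk) = 0.4293/(2π·0.0685) = 0.9974 m·K/W
ΣR = 0.007635 + 0.001457 + 0.9974 = 1.006 m·K/W
Q' = ΔT/ΣR = (347 °C − 19.2 °C)/1.006 = 326 W/m

Q' = 326 W/m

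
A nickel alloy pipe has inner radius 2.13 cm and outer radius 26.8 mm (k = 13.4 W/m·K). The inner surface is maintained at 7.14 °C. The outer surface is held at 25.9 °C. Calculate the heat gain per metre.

Q' = 2πk·ΔT/ln(r₂/r₁) = 2π × 13.4 × 18.76 / ln(0.0268/0.0213) = 6880 W/m

Q' = 6.88 kW/m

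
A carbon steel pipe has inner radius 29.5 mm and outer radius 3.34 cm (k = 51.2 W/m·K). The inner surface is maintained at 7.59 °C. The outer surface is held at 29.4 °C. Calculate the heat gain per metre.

Q' = 2πk·ΔT/ln(r₂/r₁) = 2π × 51.2 × 21.81 / ln(0.0334/0.0295) = 56500 W/m

Q' = 56.5 kW/m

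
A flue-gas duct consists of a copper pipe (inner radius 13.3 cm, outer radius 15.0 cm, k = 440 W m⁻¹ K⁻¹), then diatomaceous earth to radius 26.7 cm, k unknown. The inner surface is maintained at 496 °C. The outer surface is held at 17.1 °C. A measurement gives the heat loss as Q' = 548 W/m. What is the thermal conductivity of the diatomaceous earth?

k = 0.105 W/m·K

ΣR = ΔT/Q' = |496 − 17.1|/548 = 0.8739 m·K/W
Known resistances:
  R'_copper = ln(0.150/0.133)/(2πk) = 0.1203/(2π·440) = 4.351×10^-5 m·K/W
R_diatomaceous earth = ΣR − ΣR_known = 0.8739 − 4.351×10^-5 = 0.8739 m·K/W
ln(r₂/r₁)/(2πk) = 0.8739 ⇒ k = 0.5766/(2π·0.8739) = 0.105 W/m·K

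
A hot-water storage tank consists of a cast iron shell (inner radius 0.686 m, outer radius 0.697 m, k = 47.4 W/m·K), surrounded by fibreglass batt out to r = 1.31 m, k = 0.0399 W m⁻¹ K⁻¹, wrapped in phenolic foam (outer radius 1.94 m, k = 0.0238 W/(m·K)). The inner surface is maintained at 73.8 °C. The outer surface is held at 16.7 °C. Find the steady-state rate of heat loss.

Q = 26.3 W

Series thermal resistances, inner to outer:
  R_cast iron = (1/0.686 − 1/0.697)/(4πk) = 0.02301/(4π·47.4) = 3.862×10^-5 K/W
  R_fibreglass batt = (1/0.697 − 1/1.31)/(4πk) = 0.6714/(4π·0.0399) = 1.339 K/W
  R_phenolic foam = (1/1.31 − 1/1.94)/(4πk) = 0.2479/(4π·0.0238) = 0.8289 K/W
ΣR = 3.862×10^-5 + 1.339 + 0.8289 = 2.168 K/W
Q = ΔT/ΣR = (73.8 °C − 16.7 °C)/2.168 = 26.3 W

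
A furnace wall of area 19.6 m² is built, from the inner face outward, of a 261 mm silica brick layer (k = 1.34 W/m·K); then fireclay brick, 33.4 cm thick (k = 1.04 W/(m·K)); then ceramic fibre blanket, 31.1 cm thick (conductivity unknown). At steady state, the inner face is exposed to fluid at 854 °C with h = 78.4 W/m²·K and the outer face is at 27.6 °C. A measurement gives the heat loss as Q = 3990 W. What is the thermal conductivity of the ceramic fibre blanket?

k = 0.0881 W/m·K

ΣR = ΔT/Q = |854 − 27.6|/3990 = 0.2071 K/W
Known resistances:
  R_conv,in = 1/(hA) = 1/(78.4·19.6) = 6.508×10^-4 K/W
  R_silica brick = L/(kA) = 0.261/(1.34·19.6) = 0.009938 K/W
  R_fireclay brick = L/(kA) = 0.334/(1.04·19.6) = 0.01639 K/W
R_ceramic fibre blanket = ΣR − ΣR_known = 0.2071 − 0.02698 = 0.1801 K/W
L/(kA) = 0.1801 ⇒ k = 0.311/(0.1801·19.6) = 0.0881 W/m·K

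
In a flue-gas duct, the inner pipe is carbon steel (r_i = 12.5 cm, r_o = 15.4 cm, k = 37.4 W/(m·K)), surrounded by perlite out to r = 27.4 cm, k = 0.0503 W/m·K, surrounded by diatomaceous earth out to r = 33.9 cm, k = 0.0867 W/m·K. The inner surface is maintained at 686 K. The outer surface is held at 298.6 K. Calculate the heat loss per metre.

Series thermal resistances, inner to outer:
  R'_carbon steel = ln(0.154/0.125)/(2πk) = 0.2086/(2π·37.4) = 8.879×10^-4 m·K/W
  R'_perlite = ln(0.274/0.154)/(2πk) = 0.5762/(2π·0.0503) = 1.823 m·K/W
  R'_diatomaceous earth = ln(0.339/0.274)/(2πk) = 0.2129/(2π·0.0867) = 0.3908 m·K/W
ΣR = 8.879×10^-4 + 1.823 + 0.3908 = 2.215 m·K/W
Q' = ΔT/ΣR = (686 K − 298.6 K)/2.215 = 175 W/m

Q' = 175 W/m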